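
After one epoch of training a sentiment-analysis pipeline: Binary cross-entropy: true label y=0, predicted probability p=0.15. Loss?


BCE = -[y·ln(p) + (1-y)·ln(1-p)]
= -0 - 1·ln(1-0.15)
= -ln(0.85) = 0.1625

0.1625


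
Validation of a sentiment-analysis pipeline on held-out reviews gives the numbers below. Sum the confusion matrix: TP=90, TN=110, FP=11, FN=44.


Total = TP + TN + FP + FN
= 90 + 110 + 11 + 44
= 255
(Predicted positive: 101, predicted negative: 154)

255


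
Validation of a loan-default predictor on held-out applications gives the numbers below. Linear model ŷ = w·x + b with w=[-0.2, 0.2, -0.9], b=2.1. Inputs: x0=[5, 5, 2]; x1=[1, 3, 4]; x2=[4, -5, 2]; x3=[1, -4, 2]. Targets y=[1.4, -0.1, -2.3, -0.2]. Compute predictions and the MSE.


ŷ0 = (-0.2)·(5) + (0.2)·(5) + (-0.9)·(2) + 2.1 = 0.3
ŷ1 = (-0.2)·(1) + (0.2)·(3) + (-0.9)·(4) + 2.1 = -1.1
ŷ2 = (-0.2)·(4) + (0.2)·(-5) + (-0.9)·(2) + 2.1 = -1.5
ŷ3 = (-0.2)·(1) + (0.2)·(-4) + (-0.9)·(2) + 2.1 = -0.7
errors² = [1.21, 1.0, 0.64, 0.25]
MSE = 3.1000/4 = 0.775

0.775


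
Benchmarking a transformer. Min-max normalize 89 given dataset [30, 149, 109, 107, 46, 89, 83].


min=30, max=149
(89-30)/(149-30) = 59/119 = 0.4958

0.4958


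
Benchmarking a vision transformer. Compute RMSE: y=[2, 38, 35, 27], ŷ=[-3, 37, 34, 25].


MSE = 31/4 = 7.75
RMSE = √(31/4) = 2.7839

2.7839


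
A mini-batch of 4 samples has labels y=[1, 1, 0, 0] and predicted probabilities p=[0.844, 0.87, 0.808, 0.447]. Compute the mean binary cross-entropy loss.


L[0] = -ln(0.844) = 0.1696
L[1] = -ln(0.87) = 0.1393
L[2] = -ln(1-0.808) = -ln(0.192) = 1.6503
L[3] = -ln(1-0.447) = -ln(0.553) = 0.5924
mean = (0.1696 + 0.1393 + 1.6503 + 0.5924)/4 = 0.6379

0.6379


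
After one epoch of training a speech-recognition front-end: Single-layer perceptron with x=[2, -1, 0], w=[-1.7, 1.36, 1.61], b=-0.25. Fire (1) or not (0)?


z = (2)·(-1.7) + (-1)·(1.36) + (0)·(1.61) - 0.25
  = -5.01
step(z) = 0 (z<0)

0


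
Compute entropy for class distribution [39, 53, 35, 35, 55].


Probabilities: [39/217, 53/217, 35/217, 35/217, 55/217] ≈ [0.1797, 0.2442, 0.1613, 0.1613, 0.2535]
H = -((39/217)·log₂(39/217) + (53/217)·log₂(53/217) + (35/217)·log₂(35/217) + (35/217)·log₂(35/217) + (55/217)·log₂(55/217))
  = 2.2927 bits

2.2927 bits


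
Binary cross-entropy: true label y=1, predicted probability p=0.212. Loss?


BCE = -[y·ln(p) + (1-y)·ln(1-p)]
= -1·ln(0.212) - 0
= -ln(0.212) = 1.5512

1.5512


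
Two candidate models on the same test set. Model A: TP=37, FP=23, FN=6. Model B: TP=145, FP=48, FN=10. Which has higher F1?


Model A: P=37/60=0.6167, R=37/43=0.8605, F1=2PR/(P+R)=2TP/(2TP+FP+FN)=74/103=0.7184
Model B: P=145/193=0.7513, R=145/155=0.9355, F1=2PR/(P+R)=2TP/(2TP+FP+FN)=290/348=0.8333
0.7184 < 0.8333 → Model B

Model B


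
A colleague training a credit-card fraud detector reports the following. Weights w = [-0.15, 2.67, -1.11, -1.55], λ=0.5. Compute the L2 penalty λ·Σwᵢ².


‖w‖₂² = (-0.15)² + (2.67)² + (-1.11)² + (-1.55)²
     = 0.0225 + 7.1289 + 1.2321 + 2.4025
     = 10.786
λ·‖w‖₂² = 0.5·10.786 = 5.393

5.393


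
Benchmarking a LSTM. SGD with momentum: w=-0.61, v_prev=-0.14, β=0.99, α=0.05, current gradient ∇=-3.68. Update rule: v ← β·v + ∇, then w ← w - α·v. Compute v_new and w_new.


v_new = 0.99·-0.14 - 3.68 = -0.1386 - 3.68 = -3.8186
w_new = -0.61 - 0.05·-3.8186 = -0.61 + 0.19093 = -0.41907

v_new=-3.8186, w_new=-0.41907


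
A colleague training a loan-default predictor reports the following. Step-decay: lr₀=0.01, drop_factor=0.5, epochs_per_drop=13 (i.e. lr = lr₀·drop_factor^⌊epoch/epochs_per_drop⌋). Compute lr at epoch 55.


n_drops = ⌊55/13⌋ = 4
lr = 0.01·0.5^4 = 0.01·0.0625 = 0.000625

0.000625


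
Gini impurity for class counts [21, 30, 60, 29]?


Probabilities: [21/140, 30/140, 60/140, 29/140] ≈ [0.15, 0.2143, 0.4286, 0.2071]
Σpᵢ² = (441 + 900 + 3600 + 841)/140² = 5782/19600
Gini = 1 - Σpᵢ² = 1 - 5782/19600 = 0.705

0.705


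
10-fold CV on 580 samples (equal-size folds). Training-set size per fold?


Fold size = 580/10 = 58
Training per fold = 580 - 58 = 522

522


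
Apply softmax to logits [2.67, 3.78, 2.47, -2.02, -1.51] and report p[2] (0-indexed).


Exponentials: e^2.67=14.44, e^3.78=43.816, e^2.47=11.8224, e^-2.02=0.1327, e^-1.51=0.2209
Sum = 70.432
Softmax = [0.205, 0.6221, 0.1679, 0.0019, 0.0031]
p[2] = 11.8224/70.432 = 0.1679

0.1679


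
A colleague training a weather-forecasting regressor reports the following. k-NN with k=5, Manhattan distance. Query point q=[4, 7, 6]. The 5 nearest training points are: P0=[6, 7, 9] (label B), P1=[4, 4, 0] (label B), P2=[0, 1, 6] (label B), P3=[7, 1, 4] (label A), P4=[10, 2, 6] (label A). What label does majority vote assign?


d(q,P0) = 5  (label B)
d(q,P1) = 9  (label B)
d(q,P2) = 10  (label B)
d(q,P3) = 11  (label A)
d(q,P4) = 11  (label A)
Votes: A=2, B=3
Majority → B

B


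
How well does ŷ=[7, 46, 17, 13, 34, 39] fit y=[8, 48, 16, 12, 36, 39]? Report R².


ȳ = 26.5
SS_res = Σ(y-ŷ)² = 11
SS_tot = Σ(y-ȳ)² = 1371.5
R² = 1 - SS_res/SS_tot = 1 - 0.008 = 0.992

0.992


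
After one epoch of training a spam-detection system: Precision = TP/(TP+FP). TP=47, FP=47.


Precision = TP/(TP+FP)
= 47/(47+47)
= 47/94 = 50.0%

50.0%


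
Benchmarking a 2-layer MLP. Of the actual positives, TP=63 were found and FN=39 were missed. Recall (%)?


Recall = TP/(TP+FN)
= 63/(63+39)
= 63/102 = 61.76%

61.76%


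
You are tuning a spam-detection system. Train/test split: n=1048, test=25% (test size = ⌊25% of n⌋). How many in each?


Test = ⌊1048·25/100⌋ = 262
Train = 1048 - 262 = 786

Train: 786, Test: 262


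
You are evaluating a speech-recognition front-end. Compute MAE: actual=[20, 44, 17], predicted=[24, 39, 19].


Absolute errors: |20-24|=4, |44-39|=5, |17-19|=2
Sum = 11
MAE = 11/3 = 11/3

11/3


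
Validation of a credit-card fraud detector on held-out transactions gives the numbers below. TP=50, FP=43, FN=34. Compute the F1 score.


Precision = 50/93 = 0.5376
Recall = 50/84 = 0.5952
F1 = 2·P·R/(P+R) = 2·TP/(2·TP+FP+FN) = 100/(100+43+34) = 100/177 = 0.565

0.565


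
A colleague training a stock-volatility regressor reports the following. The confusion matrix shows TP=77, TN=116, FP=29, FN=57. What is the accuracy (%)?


Accuracy = (TP+TN)/(TP+TN+FP+FN)
= (77+116)/(279)
= 193/279 = 69.18%

69.18%


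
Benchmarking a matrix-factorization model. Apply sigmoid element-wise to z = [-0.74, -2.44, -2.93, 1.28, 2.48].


σ(-0.74) = 1/(1+e^0.74) = 0.323
σ(-2.44) = 1/(1+e^2.44) = 0.0802
σ(-2.93) = 1/(1+e^2.93) = 0.0507
σ(1.28) = 1/(1+e^-1.28) = 0.7824
σ(2.48) = 1/(1+e^-2.48) = 0.9227
result = [0.323, 0.0802, 0.0507, 0.7824, 0.9227]

[0.323, 0.0802, 0.0507, 0.7824, 0.9227]


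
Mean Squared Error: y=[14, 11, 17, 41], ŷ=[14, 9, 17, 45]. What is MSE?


Squared errors: (14-14)²=0, (11-9)²=4, (17-17)²=0, (41-45)²=16
Sum = 20
MSE = 20/4 = 5

5


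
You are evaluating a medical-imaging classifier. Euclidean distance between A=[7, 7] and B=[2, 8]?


d = √((7-2)² + (7-8)²)
  = √(25 + 1)
  = √26 = 5.099

5.099


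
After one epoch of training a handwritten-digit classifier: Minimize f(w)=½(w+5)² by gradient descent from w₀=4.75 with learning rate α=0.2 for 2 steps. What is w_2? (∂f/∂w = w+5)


step 1: grad = 4.75+5 = 9.75; w = 4.75 - 0.2·(9.75) = 2.8
step 2: grad = 2.8+5 = 7.8; w = 2.8 - 0.2·(7.8) = 1.24

1.24


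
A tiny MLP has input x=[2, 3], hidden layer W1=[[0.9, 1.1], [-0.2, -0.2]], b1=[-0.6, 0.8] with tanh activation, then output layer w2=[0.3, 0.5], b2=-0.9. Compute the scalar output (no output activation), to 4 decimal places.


z1[0] = (0.9)·(2) + (1.1)·(3) - 0.6 = 4.5
z1[1] = (-0.2)·(2) + (-0.2)·(3) + 0.8 = -0.2
h = tanh(z1) = [0.9998, -0.1974]
output = (0.3)·(0.9998) + (0.5)·(-0.1974) - 0.9 = -0.6988

-0.6988


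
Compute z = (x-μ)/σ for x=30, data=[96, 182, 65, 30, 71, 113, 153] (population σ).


μ = 101.4286, σ = 48.7995
z = (30 - 101.4286)/48.7995 = -1.4637

-1.4637


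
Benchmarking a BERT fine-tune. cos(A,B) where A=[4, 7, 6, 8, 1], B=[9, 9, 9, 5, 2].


A·B = 4·9 + 7·9 + 6·9 + 8·5 + 1·2 = 195
‖A‖ = √166 = 12.8841, ‖B‖ = √272 = 16.4924
cos = 195/(√166·√272) = 195/√45152 = 0.9177

0.9177


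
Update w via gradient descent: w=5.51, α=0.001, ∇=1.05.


w_new = w - α·∇
= 5.51 - 0.001·1.05
= 5.51 - 0.00105
= 5.50895

5.50895


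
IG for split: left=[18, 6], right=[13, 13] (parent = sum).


Parent = [31, 19], H_parent = 0.958
H_left = 0.8113 (n=24), H_right = 1 (n=26)
H_children = (24/50)·0.8113 + (26/50)·1 = 0.9094
IG = 0.958 - 0.9094 = 0.0486

0.0486


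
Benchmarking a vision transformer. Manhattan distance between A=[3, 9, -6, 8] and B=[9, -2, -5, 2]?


d = |3-9| + |9+ 2| + |-6+ 5| + |8-2|
  = 6 + 11 + 1 + 6
  = 24

24


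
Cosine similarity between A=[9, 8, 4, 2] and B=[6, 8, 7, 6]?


A·B = 9·6 + 8·8 + 4·7 + 2·6 = 158
‖A‖ = √165 = 12.8452, ‖B‖ = √185 = 13.6015
cos = 158/(√165·√185) = 158/√30525 = 0.9043

0.9043


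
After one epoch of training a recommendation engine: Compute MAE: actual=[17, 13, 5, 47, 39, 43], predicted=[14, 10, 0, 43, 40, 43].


Absolute errors: |17-14|=3, |13-10|=3, |5-0|=5, |47-43|=4, |39-40|=1, |43-43|=0
Sum = 16
MAE = 16/6 = 8/3

8/3


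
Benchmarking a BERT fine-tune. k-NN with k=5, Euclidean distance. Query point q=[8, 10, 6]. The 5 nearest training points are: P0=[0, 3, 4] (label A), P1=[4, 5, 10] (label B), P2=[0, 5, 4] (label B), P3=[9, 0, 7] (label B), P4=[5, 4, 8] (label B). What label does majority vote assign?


d(q,P0) = 10.8167  (label A)
d(q,P1) = 7.5498  (label B)
d(q,P2) = 9.6437  (label B)
d(q,P3) = 10.0995  (label B)
d(q,P4) = 7.0  (label B)
Votes: A=1, B=4
Majority → B

B


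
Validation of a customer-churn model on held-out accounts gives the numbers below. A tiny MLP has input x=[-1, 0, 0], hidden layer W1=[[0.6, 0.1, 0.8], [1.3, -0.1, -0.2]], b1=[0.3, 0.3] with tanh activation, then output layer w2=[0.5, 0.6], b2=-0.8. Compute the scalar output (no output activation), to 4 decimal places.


z1[0] = (0.6)·(-1) + (0.1)·(0) + (0.8)·(0) + 0.3 = -0.3
z1[1] = (1.3)·(-1) + (-0.1)·(0) + (-0.2)·(0) + 0.3 = -1.0
h = tanh(z1) = [-0.2913, -0.7616]
output = (0.5)·(-0.2913) + (0.6)·(-0.7616) - 0.8 = -1.4026

-1.4026


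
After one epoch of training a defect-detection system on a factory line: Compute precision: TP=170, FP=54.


Precision = TP/(TP+FP)
= 170/(170+54)
= 170/224 = 75.89%

75.89%


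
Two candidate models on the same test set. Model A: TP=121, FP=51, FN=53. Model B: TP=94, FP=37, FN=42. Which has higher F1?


Model A: P=121/172=0.7035, R=121/174=0.6954, F1=2PR/(P+R)=2TP/(2TP+FP+FN)=242/346=0.6994
Model B: P=94/131=0.7176, R=94/136=0.6912, F1=2PR/(P+R)=2TP/(2TP+FP+FN)=188/267=0.7041
0.6994 < 0.7041 → Model B

Model B


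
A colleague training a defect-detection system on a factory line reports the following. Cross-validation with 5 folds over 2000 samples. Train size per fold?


Fold size = 2000/5 = 400
Training per fold = 2000 - 400 = 1600

1600


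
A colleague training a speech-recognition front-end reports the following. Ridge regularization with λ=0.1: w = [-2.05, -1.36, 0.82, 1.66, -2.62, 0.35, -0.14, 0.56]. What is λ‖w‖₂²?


‖w‖₂² = (-2.05)² + (-1.36)² + (0.82)² + (1.66)² + (-2.62)² + (0.35)² + (-0.14)² + (0.56)²
     = 4.2025 + 1.8496 + 0.6724 + 2.7556 + 6.8644 + 0.1225 + 0.0196 + 0.3136
     = 16.8002
λ·‖w‖₂² = 0.1·16.8002 = 1.68002

1.68002


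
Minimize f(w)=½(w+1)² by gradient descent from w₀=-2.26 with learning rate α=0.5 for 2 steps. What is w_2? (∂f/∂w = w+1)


step 1: grad = -2.26+1 = -1.26; w = -2.26 - 0.5·(-1.26) = -1.63
step 2: grad = -1.63+1 = -0.63; w = -1.63 - 0.5·(-0.63) = -1.315

-1.315


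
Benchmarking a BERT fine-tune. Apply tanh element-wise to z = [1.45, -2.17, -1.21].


tanh(1.45) = 0.8957
tanh(-2.17) = -0.9743
tanh(-1.21) = -0.8367
result = [0.8957, -0.9743, -0.8367]

[0.8957, -0.9743, -0.8367]


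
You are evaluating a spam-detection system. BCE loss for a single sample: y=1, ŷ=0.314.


BCE = -[y·ln(p) + (1-y)·ln(1-p)]
= -1·ln(0.314) - 0
= -ln(0.314) = 1.1584

1.1584


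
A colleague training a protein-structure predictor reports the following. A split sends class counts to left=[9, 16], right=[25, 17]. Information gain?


Parent = [34, 33], H_parent = 0.9998
H_left = 0.9427 (n=25), H_right = 0.9737 (n=42)
H_children = (25/67)·0.9427 + (42/67)·0.9737 = 0.9621
IG = 0.9998 - 0.9621 = 0.0377

0.0377


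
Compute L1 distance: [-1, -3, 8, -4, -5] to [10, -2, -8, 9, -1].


d = |-1-10| + |-3+ 2| + |8+ 8| + |-4-9| + |-5+ 1|
  = 11 + 1 + 16 + 13 + 4
  = 45

45


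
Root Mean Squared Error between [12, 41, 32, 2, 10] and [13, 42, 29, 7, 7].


MSE = 45/5 = 9
RMSE = √(45/5) = 3.0

3.0


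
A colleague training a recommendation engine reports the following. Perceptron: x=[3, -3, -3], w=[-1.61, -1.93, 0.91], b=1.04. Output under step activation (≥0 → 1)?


z = (3)·(-1.61) + (-3)·(-1.93) + (-3)·(0.91) + 1.04
  = -0.73
step(z) = 0 (z<0)

0


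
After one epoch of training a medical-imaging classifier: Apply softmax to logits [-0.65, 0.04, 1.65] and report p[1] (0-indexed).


Exponentials: e^-0.65=0.522, e^0.04=1.0408, e^1.65=5.207
Sum = 6.7698
Softmax = [0.0771, 0.1537, 0.7691]
p[1] = 1.0408/6.7698 = 0.1537

0.1537


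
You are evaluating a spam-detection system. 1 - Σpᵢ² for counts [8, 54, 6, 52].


Probabilities: [8/120, 54/120, 6/120, 52/120] ≈ [0.0667, 0.45, 0.05, 0.4333]
Σpᵢ² = (64 + 2916 + 36 + 2704)/120² = 5720/14400
Gini = 1 - Σpᵢ² = 1 - 5720/14400 = 0.6028

0.6028


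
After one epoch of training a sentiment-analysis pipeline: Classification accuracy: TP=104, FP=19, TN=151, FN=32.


Accuracy = (TP+TN)/(TP+TN+FP+FN)
= (104+151)/(306)
= 255/306 = 83.33%

83.33%


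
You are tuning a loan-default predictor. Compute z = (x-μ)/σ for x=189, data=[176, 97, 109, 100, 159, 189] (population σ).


μ = 138.3333, σ = 37.5307
z = (189 - 138.3333)/37.5307 = 1.35

1.35


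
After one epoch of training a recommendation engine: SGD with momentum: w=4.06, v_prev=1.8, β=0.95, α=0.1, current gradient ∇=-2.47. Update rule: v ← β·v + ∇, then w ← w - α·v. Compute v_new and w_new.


v_new = 0.95·1.8 - 2.47 = 1.71 - 2.47 = -0.76
w_new = 4.06 - 0.1·-0.76 = 4.06 + 0.076 = 4.136

v_new=-0.76, w_new=4.136


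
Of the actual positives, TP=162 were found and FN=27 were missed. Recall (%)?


Recall = TP/(TP+FN)
= 162/(162+27)
= 162/189 = 85.71%

85.71%


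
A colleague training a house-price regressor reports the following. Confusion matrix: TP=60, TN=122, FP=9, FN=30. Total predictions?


Total = TP + TN + FP + FN
= 60 + 122 + 9 + 30
= 221
(Predicted positive: 69, predicted negative: 152)

221


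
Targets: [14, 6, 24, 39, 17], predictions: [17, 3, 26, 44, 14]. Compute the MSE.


Squared errors: (14-17)²=9, (6-3)²=9, (24-26)²=4, (39-44)²=25, (17-14)²=9
Sum = 56
MSE = 56/5 = 56/5

56/5


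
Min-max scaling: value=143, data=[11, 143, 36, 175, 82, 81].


min=11, max=175
(143-11)/(175-11) = 132/164 = 0.8049

0.8049


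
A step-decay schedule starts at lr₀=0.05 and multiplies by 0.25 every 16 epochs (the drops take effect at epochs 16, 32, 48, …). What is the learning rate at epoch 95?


n_drops = ⌊95/16⌋ = 5
lr = 0.05·0.25^5 = 0.05·0.0009765625 = 0.000048828125

0.000048828125


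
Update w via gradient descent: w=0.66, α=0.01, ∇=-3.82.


w_new = w - α·∇
= 0.66 - 0.01·-3.82
= 0.66 + 0.0382
= 0.6982

0.6982


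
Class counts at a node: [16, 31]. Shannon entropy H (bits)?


Probabilities: [16/47, 31/47] ≈ [0.3404, 0.6596]
H = -((16/47)·log₂(16/47) + (31/47)·log₂(31/47))
  = 0.9252 bits

0.9252 bits


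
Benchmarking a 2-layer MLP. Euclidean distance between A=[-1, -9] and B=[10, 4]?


d = √((-1-10)² + (-9-4)²)
  = √(121 + 169)
  = √290 = 17.0294

17.0294


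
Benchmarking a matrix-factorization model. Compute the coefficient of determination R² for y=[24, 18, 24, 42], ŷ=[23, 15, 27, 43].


ȳ = 27
SS_res = Σ(y-ŷ)² = 20
SS_tot = Σ(y-ȳ)² = 324
R² = 1 - SS_res/SS_tot = 1 - 0.0617 = 0.9383

0.9383


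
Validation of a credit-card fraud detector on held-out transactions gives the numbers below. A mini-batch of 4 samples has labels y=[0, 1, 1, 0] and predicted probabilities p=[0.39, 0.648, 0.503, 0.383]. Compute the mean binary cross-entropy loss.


L[0] = -ln(1-0.39) = -ln(0.61) = 0.4943
L[1] = -ln(0.648) = 0.4339
L[2] = -ln(0.503) = 0.6872
L[3] = -ln(1-0.383) = -ln(0.617) = 0.4829
mean = (0.4943 + 0.4339 + 0.6872 + 0.4829)/4 = 0.5246

0.5246


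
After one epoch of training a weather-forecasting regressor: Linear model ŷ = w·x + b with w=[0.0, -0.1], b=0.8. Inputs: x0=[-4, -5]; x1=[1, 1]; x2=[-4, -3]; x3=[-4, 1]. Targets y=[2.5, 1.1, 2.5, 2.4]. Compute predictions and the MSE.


ŷ0 = (0.0)·(-4) + (-0.1)·(-5) + 0.8 = 1.3
ŷ1 = (0.0)·(1) + (-0.1)·(1) + 0.8 = 0.7
ŷ2 = (0.0)·(-4) + (-0.1)·(-3) + 0.8 = 1.1
ŷ3 = (0.0)·(-4) + (-0.1)·(1) + 0.8 = 0.7
errors² = [1.44, 0.16, 1.96, 2.89]
MSE = 6.4500/4 = 1.6125

1.6125


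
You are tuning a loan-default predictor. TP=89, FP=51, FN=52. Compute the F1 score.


Precision = 89/140 = 0.6357
Recall = 89/141 = 0.6312
F1 = 2·P·R/(P+R) = 2·TP/(2·TP+FP+FN) = 178/(178+51+52) = 178/281 = 0.6335

0.6335


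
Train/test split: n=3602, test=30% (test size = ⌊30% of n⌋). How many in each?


Test = ⌊3602·30/100⌋ = 1080
Train = 3602 - 1080 = 2522

Train: 2522, Test: 1080


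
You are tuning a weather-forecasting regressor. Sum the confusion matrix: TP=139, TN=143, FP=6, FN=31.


Total = TP + TN + FP + FN
= 139 + 143 + 6 + 31
= 319
(Predicted positive: 145, predicted negative: 174)

319


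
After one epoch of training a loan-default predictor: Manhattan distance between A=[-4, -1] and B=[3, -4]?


d = |-4-3| + |-1+ 4|
  = 7 + 3
  = 10

10


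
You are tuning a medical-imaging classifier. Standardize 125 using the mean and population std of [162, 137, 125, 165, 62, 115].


μ = 127.6667, σ = 34.4948
z = (125 - 127.6667)/34.4948 = -0.0773

-0.0773


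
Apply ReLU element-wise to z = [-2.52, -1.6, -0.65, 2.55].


ReLU(-2.52) = max(0, -2.52) = 0.0
ReLU(-1.6) = max(0, -1.6) = 0.0
ReLU(-0.65) = max(0, -0.65) = 0.0
ReLU(2.55) = max(0, 2.55) = 2.55
result = [0.0, 0.0, 0.0, 2.55]

[0.0, 0.0, 0.0, 2.55]


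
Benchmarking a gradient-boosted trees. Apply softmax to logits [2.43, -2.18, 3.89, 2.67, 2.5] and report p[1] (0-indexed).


Exponentials: e^2.43=11.3589, e^-2.18=0.113, e^3.89=48.9109, e^2.67=14.44, e^2.5=12.1825
Sum = 87.0053
Softmax = [0.1306, 0.0013, 0.5622, 0.166, 0.14]
p[1] = 0.113/87.0053 = 0.0013

0.0013


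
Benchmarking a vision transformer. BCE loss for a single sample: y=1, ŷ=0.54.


BCE = -[y·ln(p) + (1-y)·ln(1-p)]
= -1·ln(0.54) - 0
= -ln(0.54) = 0.6162

0.6162


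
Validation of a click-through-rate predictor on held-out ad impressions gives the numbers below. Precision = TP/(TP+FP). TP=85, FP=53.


Precision = TP/(TP+FP)
= 85/(85+53)
= 85/138 = 61.59%

61.59%


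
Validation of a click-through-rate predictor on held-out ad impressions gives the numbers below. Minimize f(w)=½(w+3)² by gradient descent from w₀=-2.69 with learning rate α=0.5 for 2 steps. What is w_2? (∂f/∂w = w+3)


step 1: grad = -2.69+3 = 0.31; w = -2.69 - 0.5·(0.31) = -2.845
step 2: grad = -2.845+3 = 0.155; w = -2.845 - 0.5·(0.155) = -2.9225

-2.9225


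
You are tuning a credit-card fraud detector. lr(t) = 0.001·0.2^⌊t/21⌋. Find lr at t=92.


n_drops = ⌊92/21⌋ = 4
lr = 0.001·0.2^4 = 0.001·0.0016 = 0.0000016

0.0000016


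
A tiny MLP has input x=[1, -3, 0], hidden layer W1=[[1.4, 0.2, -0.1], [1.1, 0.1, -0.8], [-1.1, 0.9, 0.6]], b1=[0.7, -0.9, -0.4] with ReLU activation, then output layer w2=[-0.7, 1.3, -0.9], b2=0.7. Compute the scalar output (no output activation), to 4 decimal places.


z1[0] = (1.4)·(1) + (0.2)·(-3) + (-0.1)·(0) + 0.7 = 1.5
z1[1] = (1.1)·(1) + (0.1)·(-3) + (-0.8)·(0) - 0.9 = -0.1
z1[2] = (-1.1)·(1) + (0.9)·(-3) + (0.6)·(0) - 0.4 = -4.2
h = ReLU(z1) = [1.5, 0.0, 0.0]
output = (-0.7)·(1.5) + (1.3)·(0.0) + (-0.9)·(0.0) + 0.7 = -0.35

-0.35


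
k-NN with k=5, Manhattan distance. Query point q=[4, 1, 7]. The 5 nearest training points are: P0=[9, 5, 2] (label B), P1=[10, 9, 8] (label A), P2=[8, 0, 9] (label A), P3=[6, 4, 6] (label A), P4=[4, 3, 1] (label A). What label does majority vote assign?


d(q,P0) = 14  (label B)
d(q,P1) = 15  (label A)
d(q,P2) = 7  (label A)
d(q,P3) = 6  (label A)
d(q,P4) = 8  (label A)
Votes: A=4, B=1
Majority → A

A


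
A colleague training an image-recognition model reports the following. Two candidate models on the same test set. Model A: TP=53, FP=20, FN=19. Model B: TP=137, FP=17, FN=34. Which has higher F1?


Model A: P=53/73=0.726, R=53/72=0.7361, F1=2PR/(P+R)=2TP/(2TP+FP+FN)=106/145=0.731
Model B: P=137/154=0.8896, R=137/171=0.8012, F1=2PR/(P+R)=2TP/(2TP+FP+FN)=274/325=0.8431
0.731 < 0.8431 → Model B

Model B


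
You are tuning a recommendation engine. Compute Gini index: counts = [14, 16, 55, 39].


Probabilities: [14/124, 16/124, 55/124, 39/124] ≈ [0.1129, 0.129, 0.4435, 0.3145]
Σpᵢ² = (196 + 256 + 3025 + 1521)/124² = 4998/15376
Gini = 1 - Σpᵢ² = 1 - 4998/15376 = 0.6749

0.6749


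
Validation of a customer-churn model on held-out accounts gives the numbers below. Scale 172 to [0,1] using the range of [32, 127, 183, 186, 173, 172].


min=32, max=186
(172-32)/(186-32) = 140/154 = 0.9091

0.9091


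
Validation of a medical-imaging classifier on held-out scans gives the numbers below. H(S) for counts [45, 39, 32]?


Probabilities: [45/116, 39/116, 32/116] ≈ [0.3879, 0.3362, 0.2759]
H = -((45/116)·log₂(45/116) + (39/116)·log₂(39/116) + (32/116)·log₂(32/116))
  = 1.5712 bits

1.5712 bits


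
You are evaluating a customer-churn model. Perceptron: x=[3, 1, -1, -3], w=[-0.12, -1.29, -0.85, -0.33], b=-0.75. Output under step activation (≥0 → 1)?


z = (3)·(-0.12) + (1)·(-1.29) + (-1)·(-0.85) + (-3)·(-0.33) - 0.75
  = -0.56
step(z) = 0 (z<0)

0


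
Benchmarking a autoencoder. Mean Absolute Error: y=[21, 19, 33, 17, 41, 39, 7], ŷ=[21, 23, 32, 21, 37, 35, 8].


Absolute errors: |21-21|=0, |19-23|=4, |33-32|=1, |17-21|=4, |41-37|=4, |39-35|=4, |7-8|=1
Sum = 18
MAE = 18/7 = 18/7

18/7


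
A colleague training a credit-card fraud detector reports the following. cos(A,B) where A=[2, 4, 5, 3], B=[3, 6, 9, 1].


A·B = 2·3 + 4·6 + 5·9 + 3·1 = 78
‖A‖ = √54 = 7.3485, ‖B‖ = √127 = 11.2694
cos = 78/(√54·√127) = 78/√6858 = 0.9419

0.9419


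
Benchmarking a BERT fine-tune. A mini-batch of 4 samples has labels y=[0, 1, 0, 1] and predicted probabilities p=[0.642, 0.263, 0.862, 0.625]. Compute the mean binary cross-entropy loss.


L[0] = -ln(1-0.642) = -ln(0.358) = 1.0272
L[1] = -ln(0.263) = 1.3356
L[2] = -ln(1-0.862) = -ln(0.138) = 1.9805
L[3] = -ln(0.625) = 0.47
mean = (1.0272 + 1.3356 + 1.9805 + 0.47)/4 = 1.2033

1.2033


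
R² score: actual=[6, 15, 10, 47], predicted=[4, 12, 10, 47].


ȳ = 19.5
SS_res = Σ(y-ŷ)² = 13
SS_tot = Σ(y-ȳ)² = 1049
R² = 1 - SS_res/SS_tot = 1 - 0.0124 = 0.9876

0.9876


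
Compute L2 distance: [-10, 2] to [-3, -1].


d = √((-10+ 3)² + (2+ 1)²)
  = √(49 + 9)
  = √58 = 7.6158

7.6158


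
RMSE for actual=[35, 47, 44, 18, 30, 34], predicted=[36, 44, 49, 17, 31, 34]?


MSE = 37/6 = 6.1667
RMSE = √(37/6) = 2.4833

2.4833


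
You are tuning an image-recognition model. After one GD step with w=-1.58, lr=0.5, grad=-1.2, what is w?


w_new = w - α·∇
= -1.58 - 0.5·-1.2
= -1.58 + 0.6
= -0.98

-0.98


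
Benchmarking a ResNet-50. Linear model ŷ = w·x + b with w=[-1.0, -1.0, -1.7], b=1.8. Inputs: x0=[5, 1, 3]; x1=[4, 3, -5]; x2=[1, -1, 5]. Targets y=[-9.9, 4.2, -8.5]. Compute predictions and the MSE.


ŷ0 = (-1.0)·(5) + (-1.0)·(1) + (-1.7)·(3) + 1.8 = -9.3
ŷ1 = (-1.0)·(4) + (-1.0)·(3) + (-1.7)·(-5) + 1.8 = 3.3
ŷ2 = (-1.0)·(1) + (-1.0)·(-1) + (-1.7)·(5) + 1.8 = -6.7
errors² = [0.36, 0.81, 3.24]
MSE = 4.4100/3 = 1.47

1.47


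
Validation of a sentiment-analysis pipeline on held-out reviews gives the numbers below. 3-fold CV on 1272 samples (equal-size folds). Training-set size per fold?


Fold size = 1272/3 = 424
Training per fold = 1272 - 424 = 848

848


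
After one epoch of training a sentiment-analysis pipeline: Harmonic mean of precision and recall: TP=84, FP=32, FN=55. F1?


Precision = 84/116 = 0.7241
Recall = 84/139 = 0.6043
F1 = 2·P·R/(P+R) = 2·TP/(2·TP+FP+FN) = 168/(168+32+55) = 168/255 = 0.6588

0.6588


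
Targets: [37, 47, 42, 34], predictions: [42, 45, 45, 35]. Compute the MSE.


Squared errors: (37-42)²=25, (47-45)²=4, (42-45)²=9, (34-35)²=1
Sum = 39
MSE = 39/4 = 39/4

39/4


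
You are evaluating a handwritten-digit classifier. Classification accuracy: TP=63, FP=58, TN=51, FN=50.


Accuracy = (TP+TN)/(TP+TN+FP+FN)
= (63+51)/(222)
= 114/222 = 51.35%

51.35%


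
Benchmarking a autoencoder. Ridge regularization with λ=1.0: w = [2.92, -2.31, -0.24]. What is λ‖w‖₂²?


‖w‖₂² = (2.92)² + (-2.31)² + (-0.24)²
     = 8.5264 + 5.3361 + 0.0576
     = 13.9201
λ·‖w‖₂² = 1.0·13.9201 = 13.9201

13.9201


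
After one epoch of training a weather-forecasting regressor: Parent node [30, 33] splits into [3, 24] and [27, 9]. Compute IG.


Parent = [30, 33], H_parent = 0.9984
H_left = 0.5033 (n=27), H_right = 0.8113 (n=36)
H_children = (27/63)·0.5033 + (36/63)·0.8113 = 0.6793
IG = 0.9984 - 0.6793 = 0.3191

0.3191


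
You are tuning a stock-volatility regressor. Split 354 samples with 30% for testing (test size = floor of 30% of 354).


Test = ⌊354·30/100⌋ = 106
Train = 354 - 106 = 248

Train: 248, Test: 106


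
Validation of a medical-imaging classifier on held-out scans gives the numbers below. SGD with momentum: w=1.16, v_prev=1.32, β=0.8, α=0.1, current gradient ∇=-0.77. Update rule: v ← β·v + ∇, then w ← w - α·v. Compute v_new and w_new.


v_new = 0.8·1.32 - 0.77 = 1.056 - 0.77 = 0.286
w_new = 1.16 - 0.1·0.286 = 1.16 - 0.0286 = 1.1314

v_new=0.286, w_new=1.1314


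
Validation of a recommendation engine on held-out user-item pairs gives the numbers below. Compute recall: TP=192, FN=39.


Recall = TP/(TP+FN)
= 192/(192+39)
= 192/231 = 83.12%

83.12%


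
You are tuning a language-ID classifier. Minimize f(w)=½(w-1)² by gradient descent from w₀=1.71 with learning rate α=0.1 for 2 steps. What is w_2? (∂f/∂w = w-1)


step 1: grad = 1.71-1 = 0.71; w = 1.71 - 0.1·(0.71) = 1.639
step 2: grad = 1.639-1 = 0.639; w = 1.639 - 0.1·(0.639) = 1.5751

1.5751


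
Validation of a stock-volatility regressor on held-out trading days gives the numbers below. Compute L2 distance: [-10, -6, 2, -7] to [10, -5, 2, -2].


d = √((-10-10)² + (-6+ 5)² + (2-2)² + (-7+ 2)²)
  = √(400 + 1 + 0 + 25)
  = √426 = 20.6398

20.6398


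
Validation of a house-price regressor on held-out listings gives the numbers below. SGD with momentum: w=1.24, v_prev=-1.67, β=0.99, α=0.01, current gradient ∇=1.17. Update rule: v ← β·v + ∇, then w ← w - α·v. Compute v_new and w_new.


v_new = 0.99·-1.67 + 1.17 = -1.6533 + 1.17 = -0.4833
w_new = 1.24 - 0.01·-0.4833 = 1.24 + 0.004833 = 1.244833

v_new=-0.4833, w_new=1.244833


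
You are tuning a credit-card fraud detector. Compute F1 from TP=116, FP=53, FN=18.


Precision = 116/169 = 0.6864
Recall = 116/134 = 0.8657
F1 = 2·P·R/(P+R) = 2·TP/(2·TP+FP+FN) = 232/(232+53+18) = 232/303 = 0.7657

0.7657


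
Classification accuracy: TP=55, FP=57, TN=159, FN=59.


Accuracy = (TP+TN)/(TP+TN+FP+FN)
= (55+159)/(330)
= 214/330 = 64.85%

64.85%


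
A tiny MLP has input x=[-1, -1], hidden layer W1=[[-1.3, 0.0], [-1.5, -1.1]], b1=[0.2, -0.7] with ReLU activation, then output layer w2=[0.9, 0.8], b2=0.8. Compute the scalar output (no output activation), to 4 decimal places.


z1[0] = (-1.3)·(-1) + (0.0)·(-1) + 0.2 = 1.5
z1[1] = (-1.5)·(-1) + (-1.1)·(-1) - 0.7 = 1.9
h = ReLU(z1) = [1.5, 1.9]
output = (0.9)·(1.5) + (0.8)·(1.9) + 0.8 = 3.67

3.67


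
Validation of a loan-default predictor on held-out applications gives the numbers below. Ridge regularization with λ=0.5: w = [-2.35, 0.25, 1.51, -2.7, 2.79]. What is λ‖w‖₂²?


‖w‖₂² = (-2.35)² + (0.25)² + (1.51)² + (-2.7)² + (2.79)²
     = 5.5225 + 0.0625 + 2.2801 + 7.29 + 7.7841
     = 22.9392
λ·‖w‖₂² = 0.5·22.9392 = 11.4696

11.4696


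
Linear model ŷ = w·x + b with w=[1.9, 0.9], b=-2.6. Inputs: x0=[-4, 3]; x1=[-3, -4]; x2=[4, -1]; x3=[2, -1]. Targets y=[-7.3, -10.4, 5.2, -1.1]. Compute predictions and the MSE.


ŷ0 = (1.9)·(-4) + (0.9)·(3) - 2.6 = -7.5
ŷ1 = (1.9)·(-3) + (0.9)·(-4) - 2.6 = -11.9
ŷ2 = (1.9)·(4) + (0.9)·(-1) - 2.6 = 4.1
ŷ3 = (1.9)·(2) + (0.9)·(-1) - 2.6 = 0.3
errors² = [0.04, 2.25, 1.21, 1.96]
MSE = 5.4600/4 = 1.365

1.365


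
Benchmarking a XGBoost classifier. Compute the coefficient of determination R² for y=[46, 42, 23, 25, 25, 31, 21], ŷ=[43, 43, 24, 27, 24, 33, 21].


ȳ = 30.4286
SS_res = Σ(y-ŷ)² = 20
SS_tot = Σ(y-ȳ)² = 579.71
R² = 1 - SS_res/SS_tot = 1 - 0.0345 = 0.9655

0.9655


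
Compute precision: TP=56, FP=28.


Precision = TP/(TP+FP)
= 56/(56+28)
= 56/84 = 66.67%

66.67%


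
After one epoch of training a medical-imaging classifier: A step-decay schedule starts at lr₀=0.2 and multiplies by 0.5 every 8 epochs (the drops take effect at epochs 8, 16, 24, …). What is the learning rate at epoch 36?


n_drops = ⌊36/8⌋ = 4
lr = 0.2·0.5^4 = 0.2·0.0625 = 0.0125

0.0125


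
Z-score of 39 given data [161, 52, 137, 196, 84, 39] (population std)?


μ = 111.5, σ = 57.4362
z = (39 - 111.5)/57.4362 = -1.2623

-1.2623


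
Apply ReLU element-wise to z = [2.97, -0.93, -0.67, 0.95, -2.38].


ReLU(2.97) = max(0, 2.97) = 2.97
ReLU(-0.93) = max(0, -0.93) = 0.0
ReLU(-0.67) = max(0, -0.67) = 0.0
ReLU(0.95) = max(0, 0.95) = 0.95
ReLU(-2.38) = max(0, -2.38) = 0.0
result = [2.97, 0.0, 0.0, 0.95, 0.0]

[2.97, 0.0, 0.0, 0.95, 0.0]


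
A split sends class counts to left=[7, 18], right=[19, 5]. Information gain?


Parent = [26, 23], H_parent = 0.9973
H_left = 0.8555 (n=25), H_right = 0.7383 (n=24)
H_children = (25/49)·0.8555 + (24/49)·0.7383 = 0.7981
IG = 0.9973 - 0.7981 = 0.1992

0.1992


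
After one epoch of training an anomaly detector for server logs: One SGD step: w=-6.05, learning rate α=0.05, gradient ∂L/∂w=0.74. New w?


w_new = w - α·∇
= -6.05 - 0.05·0.74
= -6.05 - 0.037
= -6.087

-6.087


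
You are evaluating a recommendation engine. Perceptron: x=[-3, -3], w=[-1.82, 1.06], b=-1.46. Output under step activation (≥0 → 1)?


z = (-3)·(-1.82) + (-3)·(1.06) - 1.46
  = 0.82
step(z) = 1 (z≥0)

1


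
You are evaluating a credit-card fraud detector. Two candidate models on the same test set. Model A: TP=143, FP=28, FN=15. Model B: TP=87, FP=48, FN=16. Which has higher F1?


Model A: P=143/171=0.8363, R=143/158=0.9051, F1=2PR/(P+R)=2TP/(2TP+FP+FN)=286/329=0.8693
Model B: P=87/135=0.6444, R=87/103=0.8447, F1=2PR/(P+R)=2TP/(2TP+FP+FN)=174/238=0.7311
0.8693 > 0.7311 → Model A

Model A


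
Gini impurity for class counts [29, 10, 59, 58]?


Probabilities: [29/156, 10/156, 59/156, 58/156] ≈ [0.1859, 0.0641, 0.3782, 0.3718]
Σpᵢ² = (841 + 100 + 3481 + 3364)/156² = 7786/24336
Gini = 1 - Σpᵢ² = 1 - 7786/24336 = 0.6801

0.6801


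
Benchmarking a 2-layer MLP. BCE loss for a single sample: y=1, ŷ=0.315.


BCE = -[y·ln(p) + (1-y)·ln(1-p)]
= -1·ln(0.315) - 0
= -ln(0.315) = 1.1552

1.1552


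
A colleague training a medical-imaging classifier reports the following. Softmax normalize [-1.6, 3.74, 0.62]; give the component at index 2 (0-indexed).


Exponentials: e^-1.6=0.2019, e^3.74=42.098, e^0.62=1.8589
Sum = 44.1588
Softmax = [0.0046, 0.9533, 0.0421]
p[2] = 1.8589/44.1588 = 0.0421

0.0421


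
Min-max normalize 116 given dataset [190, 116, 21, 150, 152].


min=21, max=190
(116-21)/(190-21) = 95/169 = 0.5621

0.5621


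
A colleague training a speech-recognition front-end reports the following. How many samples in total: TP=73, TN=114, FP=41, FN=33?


Total = TP + TN + FP + FN
= 73 + 114 + 41 + 33
= 261
(Predicted positive: 114, predicted negative: 147)

261


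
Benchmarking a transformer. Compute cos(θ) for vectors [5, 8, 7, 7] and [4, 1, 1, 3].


A·B = 5·4 + 8·1 + 7·1 + 7·3 = 56
‖A‖ = √187 = 13.6748, ‖B‖ = √27 = 5.1962
cos = 56/(√187·√27) = 56/√5049 = 0.7881

0.7881


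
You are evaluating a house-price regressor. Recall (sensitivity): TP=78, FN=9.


Recall = TP/(TP+FN)
= 78/(78+9)
= 78/87 = 89.66%

89.66%


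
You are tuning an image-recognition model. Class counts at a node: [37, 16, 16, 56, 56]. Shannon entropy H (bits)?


Probabilities: [37/181, 16/181, 16/181, 56/181, 56/181] ≈ [0.2044, 0.0884, 0.0884, 0.3094, 0.3094]
H = -((37/181)·log₂(37/181) + (16/181)·log₂(16/181) + (16/181)·log₂(16/181) + (56/181)·log₂(56/181) + (56/181)·log₂(56/181))
  = 2.1342 bits

2.1342 bits


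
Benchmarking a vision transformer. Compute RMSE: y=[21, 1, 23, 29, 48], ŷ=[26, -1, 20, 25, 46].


MSE = 58/5 = 11.6
RMSE = √(58/5) = 3.4059

3.4059


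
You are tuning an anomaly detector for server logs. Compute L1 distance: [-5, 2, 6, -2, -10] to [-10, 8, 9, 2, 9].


d = |-5+ 10| + |2-8| + |6-9| + |-2-2| + |-10-9|
  = 5 + 6 + 3 + 4 + 19
  = 37

37


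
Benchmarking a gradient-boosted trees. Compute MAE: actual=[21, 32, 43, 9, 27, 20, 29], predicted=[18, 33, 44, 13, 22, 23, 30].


Absolute errors: |21-18|=3, |32-33|=1, |43-44|=1, |9-13|=4, |27-22|=5, |20-23|=3, |29-30|=1
Sum = 18
MAE = 18/7 = 18/7

18/7


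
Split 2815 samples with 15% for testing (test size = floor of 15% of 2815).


Test = ⌊2815·15/100⌋ = 422
Train = 2815 - 422 = 2393

Train: 2393, Test: 422


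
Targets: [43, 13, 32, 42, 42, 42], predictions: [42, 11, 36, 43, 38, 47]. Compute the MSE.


Squared errors: (43-42)²=1, (13-11)²=4, (32-36)²=16, (42-43)²=1, (42-38)²=16, (42-47)²=25
Sum = 63
MSE = 63/6 = 21/2

21/2


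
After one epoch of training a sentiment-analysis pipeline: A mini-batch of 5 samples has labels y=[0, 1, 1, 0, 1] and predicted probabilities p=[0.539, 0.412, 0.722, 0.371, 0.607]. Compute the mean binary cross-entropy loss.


L[0] = -ln(1-0.539) = -ln(0.461) = 0.7744
L[1] = -ln(0.412) = 0.8867
L[2] = -ln(0.722) = 0.3257
L[3] = -ln(1-0.371) = -ln(0.629) = 0.4636
L[4] = -ln(0.607) = 0.4992
mean = (0.7744 + 0.8867 + 0.3257 + 0.4636 + 0.4992)/5 = 0.5899

0.5899


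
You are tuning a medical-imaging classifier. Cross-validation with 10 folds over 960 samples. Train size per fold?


Fold size = 960/10 = 96
Training per fold = 960 - 96 = 864

864


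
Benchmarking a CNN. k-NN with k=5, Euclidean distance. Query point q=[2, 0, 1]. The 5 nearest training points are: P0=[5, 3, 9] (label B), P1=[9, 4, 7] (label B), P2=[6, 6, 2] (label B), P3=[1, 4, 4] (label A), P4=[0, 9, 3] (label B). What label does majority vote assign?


d(q,P0) = 9.0554  (label B)
d(q,P1) = 10.0499  (label B)
d(q,P2) = 7.2801  (label B)
d(q,P3) = 5.099  (label A)
d(q,P4) = 9.434  (label B)
Votes: A=1, B=4
Majority → B

B


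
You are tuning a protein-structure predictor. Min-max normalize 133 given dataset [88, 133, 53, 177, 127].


min=53, max=177
(133-53)/(177-53) = 80/124 = 0.6452

0.6452


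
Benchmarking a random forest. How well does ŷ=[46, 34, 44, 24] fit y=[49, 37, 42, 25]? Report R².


ȳ = 38.25
SS_res = Σ(y-ŷ)² = 23
SS_tot = Σ(y-ȳ)² = 306.75
R² = 1 - SS_res/SS_tot = 1 - 0.075 = 0.925

0.925


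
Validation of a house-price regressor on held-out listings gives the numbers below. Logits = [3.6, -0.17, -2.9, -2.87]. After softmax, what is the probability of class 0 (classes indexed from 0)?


Exponentials: e^3.6=36.5982, e^-0.17=0.8437, e^-2.9=0.055, e^-2.87=0.0567
Sum = 37.5536
Softmax = [0.9746, 0.0225, 0.0015, 0.0015]
p[0] = 36.5982/37.5536 = 0.9746

0.9746


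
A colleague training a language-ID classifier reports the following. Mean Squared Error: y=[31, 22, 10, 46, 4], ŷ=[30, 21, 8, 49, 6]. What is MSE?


Squared errors: (31-30)²=1, (22-21)²=1, (10-8)²=4, (46-49)²=9, (4-6)²=4
Sum = 19
MSE = 19/5 = 19/5

19/5


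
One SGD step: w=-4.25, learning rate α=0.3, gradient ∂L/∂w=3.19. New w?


w_new = w - α·∇
= -4.25 - 0.3·3.19
= -4.25 - 0.957
= -5.207

-5.207


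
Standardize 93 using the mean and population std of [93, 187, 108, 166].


μ = 138.5, σ = 39.08
z = (93 - 138.5)/39.08 = -1.1643

-1.1643


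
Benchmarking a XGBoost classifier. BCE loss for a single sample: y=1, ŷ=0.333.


BCE = -[y·ln(p) + (1-y)·ln(1-p)]
= -1·ln(0.333) - 0
= -ln(0.333) = 1.0996

1.0996


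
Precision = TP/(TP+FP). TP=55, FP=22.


Precision = TP/(TP+FP)
= 55/(55+22)
= 55/77 = 71.43%

71.43%


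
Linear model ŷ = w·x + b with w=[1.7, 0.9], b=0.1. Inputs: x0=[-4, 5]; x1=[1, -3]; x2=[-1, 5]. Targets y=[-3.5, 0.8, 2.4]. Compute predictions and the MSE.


ŷ0 = (1.7)·(-4) + (0.9)·(5) + 0.1 = -2.2
ŷ1 = (1.7)·(1) + (0.9)·(-3) + 0.1 = -0.9
ŷ2 = (1.7)·(-1) + (0.9)·(5) + 0.1 = 2.9
errors² = [1.69, 2.89, 0.25]
MSE = 4.8300/3 = 1.61

1.61


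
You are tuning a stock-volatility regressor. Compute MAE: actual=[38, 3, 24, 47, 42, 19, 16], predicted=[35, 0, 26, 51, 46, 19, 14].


Absolute errors: |38-35|=3, |3-0|=3, |24-26|=2, |47-51|=4, |42-46|=4, |19-19|=0, |16-14|=2
Sum = 18
MAE = 18/7 = 18/7

18/7


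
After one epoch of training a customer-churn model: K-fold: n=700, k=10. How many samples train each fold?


Fold size = 700/10 = 70
Training per fold = 700 - 70 = 630

630


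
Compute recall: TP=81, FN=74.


Recall = TP/(TP+FN)
= 81/(81+74)
= 81/155 = 52.26%

52.26%


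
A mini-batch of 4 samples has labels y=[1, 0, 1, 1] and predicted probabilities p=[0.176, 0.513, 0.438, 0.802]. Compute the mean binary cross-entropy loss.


L[0] = -ln(0.176) = 1.7373
L[1] = -ln(1-0.513) = -ln(0.487) = 0.7195
L[2] = -ln(0.438) = 0.8255
L[3] = -ln(0.802) = 0.2206
mean = (1.7373 + 0.7195 + 0.8255 + 0.2206)/4 = 0.8757

0.8757


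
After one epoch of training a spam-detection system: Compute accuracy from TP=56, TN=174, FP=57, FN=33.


Accuracy = (TP+TN)/(TP+TN+FP+FN)
= (56+174)/(320)
= 230/320 = 71.88%

71.88%


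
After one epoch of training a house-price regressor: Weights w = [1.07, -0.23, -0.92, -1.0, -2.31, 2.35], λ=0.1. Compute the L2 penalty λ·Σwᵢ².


‖w‖₂² = (1.07)² + (-0.23)² + (-0.92)² + (-1.0)² + (-2.31)² + (2.35)²
     = 1.1449 + 0.0529 + 0.8464 + 1 + 5.3361 + 5.5225
     = 13.9028
λ·‖w‖₂² = 0.1·13.9028 = 1.39028

1.39028


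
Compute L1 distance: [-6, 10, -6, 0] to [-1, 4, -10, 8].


d = |-6+ 1| + |10-4| + |-6+ 10| + |0-8|
  = 5 + 6 + 4 + 8
  = 23

23


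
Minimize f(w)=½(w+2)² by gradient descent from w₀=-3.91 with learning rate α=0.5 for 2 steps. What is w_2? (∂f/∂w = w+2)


step 1: grad = -3.91+2 = -1.91; w = -3.91 - 0.5·(-1.91) = -2.955
step 2: grad = -2.955+2 = -0.955; w = -2.955 - 0.5·(-0.955) = -2.4775

-2.4775


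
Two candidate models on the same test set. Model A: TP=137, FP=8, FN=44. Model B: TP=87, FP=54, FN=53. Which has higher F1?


Model A: P=137/145=0.9448, R=137/181=0.7569, F1=2PR/(P+R)=2TP/(2TP+FP+FN)=274/326=0.8405
Model B: P=87/141=0.617, R=87/140=0.6214, F1=2PR/(P+R)=2TP/(2TP+FP+FN)=174/281=0.6192
0.8405 > 0.6192 → Model A

Model A
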